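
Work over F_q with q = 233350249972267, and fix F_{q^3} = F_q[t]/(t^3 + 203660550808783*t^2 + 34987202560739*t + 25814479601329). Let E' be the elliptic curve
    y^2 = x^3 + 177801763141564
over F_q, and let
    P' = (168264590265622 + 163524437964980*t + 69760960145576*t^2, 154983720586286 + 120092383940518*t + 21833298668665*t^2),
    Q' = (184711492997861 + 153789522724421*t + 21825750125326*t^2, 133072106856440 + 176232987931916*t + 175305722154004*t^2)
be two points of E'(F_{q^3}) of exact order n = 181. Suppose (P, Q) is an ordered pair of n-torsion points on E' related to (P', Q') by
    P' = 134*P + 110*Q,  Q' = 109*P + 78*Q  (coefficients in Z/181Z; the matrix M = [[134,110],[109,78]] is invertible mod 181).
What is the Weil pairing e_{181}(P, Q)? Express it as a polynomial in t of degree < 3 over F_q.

Alternating bilinearity on E[181] (values in mu_{181} in F_{233350249972267^3}) gives e(P',Q') = e(P,Q)^det(M).
Inverting 91 mod 181: 2. Thus e_{181}(P,Q) = e(P',Q')^{2}.
Run Miller on y^2=x^3+177801763141564 over F_{233350249972267}: ladder 10110101 (8 bits); e = f_P(D_Q)/f_Q(D_P).
The quotient is 183364927614686 + 11817068583640*t + 179616610210557*t^2.
Raise to 2: e(P,Q) = 98001252922768 + 40778845793477*t + 154546203101339*t^2 in mu_{181}.

98001252922768 + 40778845793477*t + 154546203101339*t^2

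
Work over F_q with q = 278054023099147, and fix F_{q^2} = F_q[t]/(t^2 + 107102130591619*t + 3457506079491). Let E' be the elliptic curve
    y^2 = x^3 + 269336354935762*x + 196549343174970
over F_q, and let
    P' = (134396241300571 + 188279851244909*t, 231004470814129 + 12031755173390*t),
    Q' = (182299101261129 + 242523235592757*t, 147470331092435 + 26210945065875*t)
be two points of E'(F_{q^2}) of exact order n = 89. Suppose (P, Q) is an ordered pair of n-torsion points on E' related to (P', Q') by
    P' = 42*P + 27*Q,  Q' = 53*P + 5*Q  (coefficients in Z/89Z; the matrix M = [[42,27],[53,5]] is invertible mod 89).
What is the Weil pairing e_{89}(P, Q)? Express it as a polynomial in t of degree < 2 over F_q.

Alternating bilinearity on E[89] (values in mu_{89} in F_{278054023099147^2}) gives e(P',Q') = e(P,Q)^det(M).
det(M) mod 89 = 25; its inverse in (Z/89)^* is 57 (check: 25*57 mod 89 = 1).
7-bit Miller (1011001) on E'/F_{278054023099147} with a'=269336354935762, b'=196549343174970: accumulate tangent/chord ratios at Q'+S and P'+S'.
f_P(D_Q)/f_Q(D_P) = 125429813910854 + 269327680401373*t.
Finally e_{89}(P,Q) = 119391165145891 + 188854301984153*t.

119391165145891 + 188854301984153*t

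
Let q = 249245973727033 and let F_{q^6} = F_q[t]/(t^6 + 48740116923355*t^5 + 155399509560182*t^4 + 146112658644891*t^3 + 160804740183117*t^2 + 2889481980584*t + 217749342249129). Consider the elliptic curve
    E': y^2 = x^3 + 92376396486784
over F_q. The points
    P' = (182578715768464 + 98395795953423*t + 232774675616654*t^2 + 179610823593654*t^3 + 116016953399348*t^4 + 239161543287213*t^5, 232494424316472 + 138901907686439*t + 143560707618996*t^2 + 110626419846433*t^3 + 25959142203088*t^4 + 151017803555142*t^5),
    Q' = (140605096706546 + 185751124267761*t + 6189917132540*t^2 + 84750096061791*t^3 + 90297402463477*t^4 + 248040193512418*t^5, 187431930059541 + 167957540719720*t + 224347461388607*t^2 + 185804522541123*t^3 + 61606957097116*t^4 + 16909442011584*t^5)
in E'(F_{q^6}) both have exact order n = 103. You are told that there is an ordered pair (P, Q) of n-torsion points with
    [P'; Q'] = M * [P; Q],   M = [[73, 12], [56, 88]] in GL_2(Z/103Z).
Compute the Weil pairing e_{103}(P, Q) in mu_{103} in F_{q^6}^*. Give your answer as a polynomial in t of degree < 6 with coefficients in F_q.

25679759696535 + 202435458883743*t + 156310534692671*t^2 + 135827652869103*t^3 + 157525470079360*t^4 + 95438236595169*t^5

The 103-Weil pairing on E[103] over F_{249245973727033} is alternating-bilinear: e_{103}(P',Q') = e_{103}(P,Q)^det(M).
Hence e(P,Q) = e(P',Q')^{45} where 45 = 87^{-1} mod 103.
Double-and-add over 1100111: 7-1 doublings, 5-1 additions; each step l_{T,T}/v_{2T} or l_{T,P'}/v at Q'+S for random S.
Result: e(P',Q') = 179882787044532 + 143032643035177*t + 839918769479*t^2 + 166034026608651*t^3 + 146503286371768*t^4 + 33531312012278*t^5.
e_{103}(P,Q) = (179882787044532 + 143032643035177*t + 839918769479*t^2 + 166034026608651*t^3 + 146503286371768*t^4 + 33531312012278*t^5)^{45} = 25679759696535 + 202435458883743*t + 156310534692671*t^2 + 135827652869103*t^3 + 157525470079360*t^4 + 95438236595169*t^5.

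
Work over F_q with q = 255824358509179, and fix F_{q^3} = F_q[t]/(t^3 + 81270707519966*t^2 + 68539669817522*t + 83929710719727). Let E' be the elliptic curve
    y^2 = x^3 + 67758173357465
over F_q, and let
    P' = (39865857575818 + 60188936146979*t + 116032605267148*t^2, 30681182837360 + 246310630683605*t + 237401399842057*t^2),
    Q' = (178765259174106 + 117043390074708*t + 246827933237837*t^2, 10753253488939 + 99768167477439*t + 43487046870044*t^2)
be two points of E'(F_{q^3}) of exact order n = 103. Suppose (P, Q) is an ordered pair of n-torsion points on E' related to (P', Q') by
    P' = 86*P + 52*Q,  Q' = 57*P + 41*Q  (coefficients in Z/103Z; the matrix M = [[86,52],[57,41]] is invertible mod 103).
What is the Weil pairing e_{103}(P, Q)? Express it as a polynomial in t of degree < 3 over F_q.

Under M = [[86,52],[57,41]] in GL_2(Z/103), e_{103}(P',Q') = e_{103}(P,Q)^(86*41-52*57 mod 103).
86*41 - 52*57 = 562; reduced mod 103: det = 47, inverse 57.
Run Miller on y^2=x^3+67758173357465 over F_{255824358509179}: ladder 1100111 (7 bits); e = f_P(D_Q)/f_Q(D_P).
Result: e(P',Q') = 43635121334274 + 183841246570093*t + 107314833883585*t^2.
Thus e_{103}(P,Q) = 181518007861506 + 44613931384965*t + 79407578341810*t^2.

181518007861506 + 44613931384965*t + 79407578341810*t^2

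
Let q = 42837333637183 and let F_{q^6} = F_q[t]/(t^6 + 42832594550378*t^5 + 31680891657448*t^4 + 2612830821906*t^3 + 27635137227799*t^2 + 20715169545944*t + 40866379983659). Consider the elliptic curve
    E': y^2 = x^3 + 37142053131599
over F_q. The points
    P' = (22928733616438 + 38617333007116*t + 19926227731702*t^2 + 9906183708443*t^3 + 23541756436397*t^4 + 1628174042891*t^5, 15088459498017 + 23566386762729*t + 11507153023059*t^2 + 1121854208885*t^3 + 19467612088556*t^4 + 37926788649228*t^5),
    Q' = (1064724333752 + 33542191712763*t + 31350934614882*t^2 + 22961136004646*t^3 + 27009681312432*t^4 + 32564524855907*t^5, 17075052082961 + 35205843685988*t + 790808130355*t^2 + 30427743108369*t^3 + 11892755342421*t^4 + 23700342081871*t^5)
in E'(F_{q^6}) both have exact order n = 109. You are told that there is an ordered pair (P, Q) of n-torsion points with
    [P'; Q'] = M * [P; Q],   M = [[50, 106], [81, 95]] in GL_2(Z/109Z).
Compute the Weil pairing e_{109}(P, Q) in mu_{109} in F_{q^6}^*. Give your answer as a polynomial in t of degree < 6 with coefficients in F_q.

Under M = [[50,106],[81,95]] in GL_2(Z/109), e_{109}(P',Q') = e_{109}(P,Q)^(50*95-106*81 mod 109).
So e_{109}(P,Q) = e_{109}(P',Q')^{83}, since 88*83 = 1 mod 109.
Build f_{109,P'} and f_{109,Q'} via the 7-bit ladder of 109=1101101_2; evaluate at shifted divisors; quotient in F_{42837333637183^6}.
The quotient is 11451061233992 + 11730784691616*t + 23827889690819*t^2 + 31540570116046*t^3 + 5331811979930*t^4 + 32397580034711*t^5.
Finally e_{109}(P,Q) = 12862671824139 + 16592417140657*t + 5537194662703*t^2 + 26755114124164*t^3 + 39913923573691*t^4 + 8677877778430*t^5.

12862671824139 + 16592417140657*t + 5537194662703*t^2 + 26755114124164*t^3 + 39913923573691*t^4 + 8677877778430*t^5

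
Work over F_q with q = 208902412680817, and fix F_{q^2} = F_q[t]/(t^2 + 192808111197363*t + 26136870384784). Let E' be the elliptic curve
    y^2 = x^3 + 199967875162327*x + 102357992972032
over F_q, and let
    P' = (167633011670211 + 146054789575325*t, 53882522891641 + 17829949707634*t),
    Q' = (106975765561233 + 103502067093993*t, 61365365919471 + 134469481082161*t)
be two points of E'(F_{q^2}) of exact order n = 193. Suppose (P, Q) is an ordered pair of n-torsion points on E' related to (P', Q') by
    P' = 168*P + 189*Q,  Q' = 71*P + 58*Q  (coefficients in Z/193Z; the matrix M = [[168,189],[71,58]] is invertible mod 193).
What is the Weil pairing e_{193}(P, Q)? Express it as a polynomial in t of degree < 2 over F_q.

66574974880487 + 16518165951936*t

Alternating bilinearity on E[193] (values in mu_{193} in F_{208902412680817^2}) gives e(P',Q') = e(P,Q)^det(M).
Inverting 185 mod 193: 24. Thus e_{193}(P,Q) = e(P',Q')^{24}.
n = 193 = (11000001)_2 (8 bits, wt 3); accumulate f_{193,P'}(Q'+S)/f_{193,P'}(S) along the 7-step ladder.
So e_{193}(P',Q') = 25135642006644 + 204276805520923*t.
Finally e_{193}(P,Q) = 66574974880487 + 16518165951936*t.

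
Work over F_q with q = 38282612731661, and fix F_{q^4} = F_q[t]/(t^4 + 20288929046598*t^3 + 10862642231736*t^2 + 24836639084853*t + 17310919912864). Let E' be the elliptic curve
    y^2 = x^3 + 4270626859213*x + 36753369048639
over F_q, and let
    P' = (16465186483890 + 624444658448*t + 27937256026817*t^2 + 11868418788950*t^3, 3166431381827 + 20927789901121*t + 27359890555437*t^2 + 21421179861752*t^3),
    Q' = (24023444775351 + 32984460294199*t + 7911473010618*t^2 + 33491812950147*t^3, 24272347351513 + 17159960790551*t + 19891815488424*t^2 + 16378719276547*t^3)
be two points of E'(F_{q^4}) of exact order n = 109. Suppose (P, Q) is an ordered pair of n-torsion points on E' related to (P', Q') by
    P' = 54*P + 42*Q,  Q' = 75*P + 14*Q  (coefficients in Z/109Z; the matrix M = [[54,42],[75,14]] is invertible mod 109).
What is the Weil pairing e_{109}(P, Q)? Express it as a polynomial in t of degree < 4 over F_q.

Alternating bilinearity on E[109] (values in mu_{109} in F_{38282612731661^4}) gives e(P',Q') = e(P,Q)^det(M).
Inverting 4 mod 109: 82. Thus e_{109}(P,Q) = e(P',Q')^{82}.
7-bit Miller (1101101) on E'/F_{38282612731661} with a'=4270626859213, b'=36753369048639: accumulate tangent/chord ratios at Q'+S and P'+S'.
The quotient is 6781812939823 + 35224690330119*t + 6058511628461*t^2 + 10218100356166*t^3.
Hence e(P,Q) = 25069558081812 + 33215473946747*t + 32529012321935*t^2 + 23032592639116*t^3 in F_{38282612731661^4}^*.

25069558081812 + 33215473946747*t + 32529012321935*t^2 + 23032592639116*t^3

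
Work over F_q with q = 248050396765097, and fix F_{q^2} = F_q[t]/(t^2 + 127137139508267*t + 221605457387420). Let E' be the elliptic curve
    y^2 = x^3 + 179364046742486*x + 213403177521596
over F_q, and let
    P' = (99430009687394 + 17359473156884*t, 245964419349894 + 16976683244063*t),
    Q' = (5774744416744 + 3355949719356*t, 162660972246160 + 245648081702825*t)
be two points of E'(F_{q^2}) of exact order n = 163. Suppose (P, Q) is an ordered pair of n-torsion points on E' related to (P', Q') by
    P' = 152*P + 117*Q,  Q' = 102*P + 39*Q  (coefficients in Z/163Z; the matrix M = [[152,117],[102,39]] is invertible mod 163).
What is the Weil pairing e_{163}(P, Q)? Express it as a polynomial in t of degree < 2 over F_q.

Under M = [[152,117],[102,39]] in GL_2(Z/163), e_{163}(P',Q') = e_{163}(P,Q)^(152*39-117*102 mod 163).
152*39 - 117*102 = -6006; reduced mod 163: det = 25, inverse 150.
n = 163 = (10100011)_2 (8 bits, wt 4); accumulate f_{163,P'}(Q'+S)/f_{163,P'}(S) along the 7-step ladder.
So e_{163}(P',Q') = 193330694511957 + 128542275585842*t.
Raise to 150: e(P,Q) = 157031151781802 + 223921145356173*t in mu_{163}.

157031151781802 + 223921145356173*t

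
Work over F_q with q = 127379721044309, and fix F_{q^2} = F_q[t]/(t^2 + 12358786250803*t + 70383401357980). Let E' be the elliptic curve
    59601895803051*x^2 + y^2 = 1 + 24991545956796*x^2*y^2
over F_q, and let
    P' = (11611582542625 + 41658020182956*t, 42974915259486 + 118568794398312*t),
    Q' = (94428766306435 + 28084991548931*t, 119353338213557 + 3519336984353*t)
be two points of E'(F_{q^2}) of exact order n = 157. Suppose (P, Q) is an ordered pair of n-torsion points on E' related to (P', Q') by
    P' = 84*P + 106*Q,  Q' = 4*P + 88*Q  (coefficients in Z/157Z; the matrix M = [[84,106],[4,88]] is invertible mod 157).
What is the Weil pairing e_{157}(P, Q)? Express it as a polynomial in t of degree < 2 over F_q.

e_{157} is bilinear + alternating on E[157], so e_{157}(84*P + 106*Q, 4*P + 88*Q) = e_{157}(P,Q)^(84*88-106*4).
Hence e(P,Q) = e(P',Q')^{123} where 123 = 60^{-1} mod 157.
Map (x,y)_Ed via u=(1+y)/(1-y), v=(1+y)/((1-y)x) to Montgomery A=100129935032036,B=53902581813645; then to (a',b')=(50447033128723,16359611387312).
n = 157 = (10011101)_2 (8 bits, wt 5); accumulate f_{157,P'}(Q'+S)/f_{157,P'}(S) along the 7-step ladder.
Miller gives e_{157}(P',Q') = 101137552258445 + 93414034403106*t in F_{127379721044309^2}.
Thus e_{157}(P,Q) = 51606844992871 + 10116212305631*t.

51606844992871 + 10116212305631*t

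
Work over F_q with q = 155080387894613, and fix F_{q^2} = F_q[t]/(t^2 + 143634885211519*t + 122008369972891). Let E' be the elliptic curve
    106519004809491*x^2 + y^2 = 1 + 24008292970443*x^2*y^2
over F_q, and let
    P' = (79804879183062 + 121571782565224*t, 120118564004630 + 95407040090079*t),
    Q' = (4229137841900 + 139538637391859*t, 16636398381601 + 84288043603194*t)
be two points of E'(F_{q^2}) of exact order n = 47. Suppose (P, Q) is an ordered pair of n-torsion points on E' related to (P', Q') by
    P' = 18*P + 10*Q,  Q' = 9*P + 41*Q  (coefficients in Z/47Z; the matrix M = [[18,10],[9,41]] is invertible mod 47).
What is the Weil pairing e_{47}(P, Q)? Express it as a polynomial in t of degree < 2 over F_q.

142592532210116 + 56143655019695*t

Under M = [[18,10],[9,41]] in GL_2(Z/47), e_{47}(P',Q') = e_{47}(P,Q)^(18*41-10*9 mod 47).
18*41 - 10*9 = 648; reduced mod 47: det = 37, inverse 14.
Edwards a_E,d_E -> Montgomery A=108686247102326,B=125243421690031 -> Weierstrass 127477227925565,150214965172243 via alpha=21754549629989,beta=20627677959762.
Run Miller on y^2=x^3+127477227925565*x+150214965172243 over F_{155080387894613}: ladder 101111 (6 bits); e = f_P(D_Q)/f_Q(D_P).
So e_{47}(P',Q') = 32985774358461 + 46094801060908*t.
e_{47}(P,Q) = (32985774358461 + 46094801060908*t)^{14} = 142592532210116 + 56143655019695*t.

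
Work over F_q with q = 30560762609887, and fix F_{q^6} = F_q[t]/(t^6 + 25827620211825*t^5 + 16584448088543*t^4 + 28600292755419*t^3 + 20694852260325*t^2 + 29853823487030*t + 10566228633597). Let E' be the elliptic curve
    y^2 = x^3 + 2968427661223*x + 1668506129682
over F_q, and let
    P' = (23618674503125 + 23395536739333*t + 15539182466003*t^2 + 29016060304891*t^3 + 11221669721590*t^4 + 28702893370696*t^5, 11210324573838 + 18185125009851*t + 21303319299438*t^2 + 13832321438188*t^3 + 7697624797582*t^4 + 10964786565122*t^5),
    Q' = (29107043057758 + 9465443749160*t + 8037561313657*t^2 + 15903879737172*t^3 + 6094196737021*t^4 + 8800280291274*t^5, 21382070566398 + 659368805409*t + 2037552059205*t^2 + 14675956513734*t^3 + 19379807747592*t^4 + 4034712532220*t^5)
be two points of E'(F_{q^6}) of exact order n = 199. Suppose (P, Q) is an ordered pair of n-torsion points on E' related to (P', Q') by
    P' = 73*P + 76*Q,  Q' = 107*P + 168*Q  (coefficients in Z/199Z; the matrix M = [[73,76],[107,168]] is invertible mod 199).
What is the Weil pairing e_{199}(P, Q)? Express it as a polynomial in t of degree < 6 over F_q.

20152554888384 + 11162389999838*t + 18533999349392*t^2 + 25287831015910*t^3 + 16899393806261*t^4 + 17058257624774*t^5

e_{199}(aP+bQ,cP+dQ) = e_{199}(P,Q)^(ad-bc); with (a,b,c,d)=(73,76,107,168) this gives the det-199 law.
Inverting 152 mod 199: 127. Thus e_{199}(P,Q) = e(P',Q')^{127}.
Miller loop for e_{199} over F_{30560762609887^6}: bits of 199 = 11000111; 7 double steps + 4 add steps, l/v at each.
So e_{199}(P',Q') = 27404174295804 + 4376128038015*t + 10946216386567*t^2 + 21369175952045*t^3 + 30193415782183*t^4 + 25313745370310*t^5.
Hence e(P,Q) = 20152554888384 + 11162389999838*t + 18533999349392*t^2 + 25287831015910*t^3 + 16899393806261*t^4 + 17058257624774*t^5 in F_{30560762609887^6}^*.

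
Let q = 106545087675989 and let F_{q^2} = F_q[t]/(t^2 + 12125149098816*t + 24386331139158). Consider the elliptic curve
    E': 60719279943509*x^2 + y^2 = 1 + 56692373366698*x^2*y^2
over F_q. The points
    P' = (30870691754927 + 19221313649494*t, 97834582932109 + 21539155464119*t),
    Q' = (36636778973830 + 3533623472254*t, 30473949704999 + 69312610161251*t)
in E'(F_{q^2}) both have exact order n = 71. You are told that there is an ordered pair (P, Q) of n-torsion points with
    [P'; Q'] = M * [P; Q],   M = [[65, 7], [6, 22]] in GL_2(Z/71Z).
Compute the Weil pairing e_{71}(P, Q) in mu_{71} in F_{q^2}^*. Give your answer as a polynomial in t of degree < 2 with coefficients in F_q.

The 71-Weil pairing on E[71] over F_{106545087675989} is alternating-bilinear: e_{71}(P',Q') = e_{71}(P,Q)^det(M).
65*22 - 7*6 = 1388; reduced mod 71: det = 39, inverse 51.
Map (x,y)_Ed via u=(1+y)/(1-y), v=(1+y)/((1-y)x) to Montgomery A=21280608874186,B=89486309699854; then to (a',b')=(20382592396757,64418019558379).
Miller loop for e_{71} over F_{106545087675989^2}: bits of 71 = 1000111; 6 double steps + 3 add steps, l/v at each.
Miller gives e_{71}(P',Q') = 73897540671108 + 74984055795428*t in F_{106545087675989^2}.
Thus e_{71}(P,Q) = 71779608063468 + 55739549234842*t.

71779608063468 + 55739549234842*t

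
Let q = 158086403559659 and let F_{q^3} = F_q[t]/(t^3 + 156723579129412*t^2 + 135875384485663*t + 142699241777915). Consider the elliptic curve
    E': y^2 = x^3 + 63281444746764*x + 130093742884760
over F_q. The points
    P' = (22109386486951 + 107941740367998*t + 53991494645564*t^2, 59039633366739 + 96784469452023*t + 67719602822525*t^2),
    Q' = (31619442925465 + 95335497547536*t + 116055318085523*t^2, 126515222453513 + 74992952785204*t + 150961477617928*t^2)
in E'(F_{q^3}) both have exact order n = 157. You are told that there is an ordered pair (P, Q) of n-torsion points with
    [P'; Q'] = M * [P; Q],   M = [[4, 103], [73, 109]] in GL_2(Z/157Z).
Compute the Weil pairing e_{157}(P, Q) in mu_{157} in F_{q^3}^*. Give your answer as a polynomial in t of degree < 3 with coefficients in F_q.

The 157-Weil pairing on E[157] over F_{158086403559659} is alternating-bilinear: e_{157}(P',Q') = e_{157}(P,Q)^det(M).
4*109 - 103*73 = -7083; reduced mod 157: det = 139, inverse 61.
Double-and-add over 10011101: 8-1 doublings, 5-1 additions; each step l_{T,T}/v_{2T} or l_{T,P'}/v at Q'+S for random S.
The quotient is 55859670359926 + 144669522054737*t + 7704750690720*t^2.
Raise to 61: e(P,Q) = 104747533352262 + 104005947224189*t + 106214852099883*t^2 in mu_{157}.

104747533352262 + 104005947224189*t + 106214852099883*t^2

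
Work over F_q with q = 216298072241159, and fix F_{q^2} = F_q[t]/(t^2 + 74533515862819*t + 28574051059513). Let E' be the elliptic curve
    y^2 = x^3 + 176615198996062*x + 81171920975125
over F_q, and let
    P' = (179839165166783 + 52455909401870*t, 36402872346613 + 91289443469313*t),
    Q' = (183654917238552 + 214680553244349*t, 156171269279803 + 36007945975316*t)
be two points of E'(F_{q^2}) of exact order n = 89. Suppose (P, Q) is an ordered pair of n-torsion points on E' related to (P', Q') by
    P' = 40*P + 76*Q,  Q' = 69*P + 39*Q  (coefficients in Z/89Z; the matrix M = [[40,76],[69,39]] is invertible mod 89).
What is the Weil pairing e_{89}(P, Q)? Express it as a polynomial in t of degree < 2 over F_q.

The 89-Weil pairing on E[89] over F_{216298072241159} is alternating-bilinear: e_{89}(P',Q') = e_{89}(P,Q)^det(M).
Inverting 54 mod 89: 61. Thus e_{89}(P,Q) = e(P',Q')^{61}.
n = 89 = (1011001)_2 (7 bits, wt 4); accumulate f_{89,P'}(Q'+S)/f_{89,P'}(S) along the 6-step ladder.
The quotient is 127936682314200 + 26577174060099*t.
Raise to 61: e(P,Q) = 139359417061888 + 63321719024950*t in mu_{89}.

139359417061888 + 63321719024950*t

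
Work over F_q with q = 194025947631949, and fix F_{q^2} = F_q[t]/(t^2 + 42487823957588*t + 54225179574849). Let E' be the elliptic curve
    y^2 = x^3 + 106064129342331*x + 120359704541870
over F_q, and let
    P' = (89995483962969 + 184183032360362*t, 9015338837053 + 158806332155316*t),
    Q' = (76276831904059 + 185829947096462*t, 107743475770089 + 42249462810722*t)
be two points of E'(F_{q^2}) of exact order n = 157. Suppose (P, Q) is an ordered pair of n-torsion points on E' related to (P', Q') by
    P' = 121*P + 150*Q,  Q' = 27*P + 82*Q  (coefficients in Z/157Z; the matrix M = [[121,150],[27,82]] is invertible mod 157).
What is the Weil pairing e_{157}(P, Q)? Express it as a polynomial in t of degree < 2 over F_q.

14202910729572 + 128242009886859*t

Since e_{157}(P,P)=e_{157}(Q,Q)=1 and e_{157}(Q,P)=e_{157}(P,Q)^{-1}, expanding e_{157}(121*P + 150*Q,27*P + 82*Q) leaves e(P,Q)^det(M).
So e_{157}(P,Q) = e_{157}(P',Q')^{5}, since 63*5 = 1 mod 157.
8-bit Miller (10011101) on E'/F_{194025947631949} with a'=106064129342331, b'=120359704541870: accumulate tangent/chord ratios at Q'+S and P'+S'.
So e_{157}(P',Q') = 131152202237755 + 150884488852422*t.
(131152202237755 + 150884488852422*t)^{5} mod (194025947631949,f) = 14202910729572 + 128242009886859*t.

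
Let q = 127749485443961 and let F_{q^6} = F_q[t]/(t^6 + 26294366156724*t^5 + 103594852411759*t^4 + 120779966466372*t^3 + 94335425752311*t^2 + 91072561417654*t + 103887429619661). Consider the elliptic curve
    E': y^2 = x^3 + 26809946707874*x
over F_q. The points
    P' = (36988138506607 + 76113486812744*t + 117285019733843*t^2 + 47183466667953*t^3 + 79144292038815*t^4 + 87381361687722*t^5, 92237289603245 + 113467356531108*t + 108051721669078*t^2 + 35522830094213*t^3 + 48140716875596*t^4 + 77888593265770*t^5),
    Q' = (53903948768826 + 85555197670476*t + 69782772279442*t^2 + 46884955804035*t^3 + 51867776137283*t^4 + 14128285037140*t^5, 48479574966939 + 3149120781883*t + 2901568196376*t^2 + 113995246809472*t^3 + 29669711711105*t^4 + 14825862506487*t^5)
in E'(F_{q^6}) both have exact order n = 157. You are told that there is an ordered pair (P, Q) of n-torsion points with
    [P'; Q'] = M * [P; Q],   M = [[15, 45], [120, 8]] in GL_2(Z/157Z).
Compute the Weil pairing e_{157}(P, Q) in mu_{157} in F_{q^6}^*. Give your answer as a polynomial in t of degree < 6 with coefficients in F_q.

72650285177574 + 65322939219186*t + 13329671931708*t^2 + 112870368918073*t^3 + 25610017326586*t^4 + 17185225422754*t^5

e_{157}(aP+bQ,cP+dQ) = e_{157}(P,Q)^(ad-bc); with (a,b,c,d)=(15,45,120,8) this gives the det-157 law.
det(M) mod 157 = 58; its inverse in (Z/157)^* is 111 (check: 58*111 mod 157 = 1).
Run Miller on y^2=x^3+26809946707874*x over F_{127749485443961}: ladder 10011101 (8 bits); e = f_P(D_Q)/f_Q(D_P).
f_P(D_Q)/f_Q(D_P) = 89889103080864 + 30089699607621*t + 95572419129857*t^2 + 63550830069505*t^3 + 57118647434108*t^4 + 35618146651160*t^5.
Finally e_{157}(P,Q) = 72650285177574 + 65322939219186*t + 13329671931708*t^2 + 112870368918073*t^3 + 25610017326586*t^4 + 17185225422754*t^5.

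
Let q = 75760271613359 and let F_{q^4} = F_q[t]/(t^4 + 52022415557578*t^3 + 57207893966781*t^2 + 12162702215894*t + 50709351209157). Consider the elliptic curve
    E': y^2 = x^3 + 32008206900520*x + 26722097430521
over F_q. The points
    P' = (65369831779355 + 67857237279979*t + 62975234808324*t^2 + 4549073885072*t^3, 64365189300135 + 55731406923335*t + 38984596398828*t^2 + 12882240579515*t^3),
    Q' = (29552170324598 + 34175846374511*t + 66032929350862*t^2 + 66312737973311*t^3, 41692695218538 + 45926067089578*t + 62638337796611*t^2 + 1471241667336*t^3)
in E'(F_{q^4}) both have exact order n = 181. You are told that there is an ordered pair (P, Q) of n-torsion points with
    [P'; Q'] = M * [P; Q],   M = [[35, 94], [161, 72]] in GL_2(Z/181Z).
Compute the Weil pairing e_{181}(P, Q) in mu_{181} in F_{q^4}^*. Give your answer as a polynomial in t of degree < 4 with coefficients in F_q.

28499334968320 + 46982448698913*t + 18760576181091*t^2 + 70809521289679*t^3

Alternating bilinearity on E[181] (values in mu_{181} in F_{75760271613359^4}) gives e(P',Q') = e(P,Q)^det(M).
det(M) mod 181 = 56; its inverse in (Z/181)^* is 139 (check: 56*139 mod 181 = 1).
Double-and-add over 10110101: 8-1 doublings, 5-1 additions; each step l_{T,T}/v_{2T} or l_{T,P'}/v at Q'+S for random S.
e_{181}(P',Q') = 41328914168971 + 16038455969242*t + 27126118186218*t^2 + 55319419930243*t^3.
(41328914168971 + 16038455969242*t + 27126118186218*t^2 + 55319419930243*t^3)^{139} mod (75760271613359,f) = 28499334968320 + 46982448698913*t + 18760576181091*t^2 + 70809521289679*t^3.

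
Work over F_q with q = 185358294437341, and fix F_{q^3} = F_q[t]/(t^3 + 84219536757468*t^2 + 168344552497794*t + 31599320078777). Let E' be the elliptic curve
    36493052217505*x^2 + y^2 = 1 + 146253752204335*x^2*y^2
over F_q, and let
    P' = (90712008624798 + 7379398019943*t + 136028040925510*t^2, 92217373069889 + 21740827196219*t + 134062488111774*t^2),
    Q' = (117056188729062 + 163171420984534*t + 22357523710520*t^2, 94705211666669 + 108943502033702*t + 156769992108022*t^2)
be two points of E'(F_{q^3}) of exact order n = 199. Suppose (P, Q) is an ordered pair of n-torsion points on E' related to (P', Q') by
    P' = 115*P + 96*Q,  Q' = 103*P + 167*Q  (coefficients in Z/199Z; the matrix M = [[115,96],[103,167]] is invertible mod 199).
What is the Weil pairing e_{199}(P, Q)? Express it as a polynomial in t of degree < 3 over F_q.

Under M = [[115,96],[103,167]] in GL_2(Z/199), e_{199}(P',Q') = e_{199}(P,Q)^(115*167-96*103 mod 199).
Inverting 163 mod 199: 105. Thus e_{199}(P,Q) = e(P',Q')^{105}.
Edwards a_E,d_E -> Montgomery A=71676592327453,B=31788334092548 -> Weierstrass 120370161699087,99219189287659 via alpha=154029997028534,beta=65238972221963.
Miller loop for e_{199} over F_{185358294437341^3}: bits of 199 = 11000111; 7 double steps + 4 add steps, l/v at each.
So e_{199}(P',Q') = 137708246739687 + 179468160193440*t + 82013801292744*t^2.
(137708246739687 + 179468160193440*t + 82013801292744*t^2)^{105} mod (185358294437341,f) = 104264254071383 + 137939627189276*t + 60612068434706*t^2.

104264254071383 + 137939627189276*t + 60612068434706*t^2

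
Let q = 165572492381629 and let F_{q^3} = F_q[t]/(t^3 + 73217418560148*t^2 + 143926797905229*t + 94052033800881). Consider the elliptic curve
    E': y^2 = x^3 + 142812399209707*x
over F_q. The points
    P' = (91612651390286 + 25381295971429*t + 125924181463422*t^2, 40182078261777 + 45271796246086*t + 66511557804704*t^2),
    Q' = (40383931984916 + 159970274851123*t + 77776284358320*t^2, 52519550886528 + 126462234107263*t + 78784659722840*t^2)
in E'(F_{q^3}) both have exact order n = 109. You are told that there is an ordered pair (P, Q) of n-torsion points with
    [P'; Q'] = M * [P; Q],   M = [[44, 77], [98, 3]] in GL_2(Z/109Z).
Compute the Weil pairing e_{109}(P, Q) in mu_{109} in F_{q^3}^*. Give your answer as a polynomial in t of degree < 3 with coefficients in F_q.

132597430527560 + 97441622589300*t + 135220271704639*t^2

Under M = [[44,77],[98,3]] in GL_2(Z/109), e_{109}(P',Q') = e_{109}(P,Q)^(44*3-77*98 mod 109).
Inverting 107 mod 109: 54. Thus e_{109}(P,Q) = e(P',Q')^{54}.
Double-and-add over 1101101: 7-1 doublings, 5-1 additions; each step l_{T,T}/v_{2T} or l_{T,P'}/v at Q'+S for random S.
f_P(D_Q)/f_Q(D_P) = 33354018955886 + 36400096753030*t + 155082178015473*t^2.
Finally e_{109}(P,Q) = 132597430527560 + 97441622589300*t + 135220271704639*t^2.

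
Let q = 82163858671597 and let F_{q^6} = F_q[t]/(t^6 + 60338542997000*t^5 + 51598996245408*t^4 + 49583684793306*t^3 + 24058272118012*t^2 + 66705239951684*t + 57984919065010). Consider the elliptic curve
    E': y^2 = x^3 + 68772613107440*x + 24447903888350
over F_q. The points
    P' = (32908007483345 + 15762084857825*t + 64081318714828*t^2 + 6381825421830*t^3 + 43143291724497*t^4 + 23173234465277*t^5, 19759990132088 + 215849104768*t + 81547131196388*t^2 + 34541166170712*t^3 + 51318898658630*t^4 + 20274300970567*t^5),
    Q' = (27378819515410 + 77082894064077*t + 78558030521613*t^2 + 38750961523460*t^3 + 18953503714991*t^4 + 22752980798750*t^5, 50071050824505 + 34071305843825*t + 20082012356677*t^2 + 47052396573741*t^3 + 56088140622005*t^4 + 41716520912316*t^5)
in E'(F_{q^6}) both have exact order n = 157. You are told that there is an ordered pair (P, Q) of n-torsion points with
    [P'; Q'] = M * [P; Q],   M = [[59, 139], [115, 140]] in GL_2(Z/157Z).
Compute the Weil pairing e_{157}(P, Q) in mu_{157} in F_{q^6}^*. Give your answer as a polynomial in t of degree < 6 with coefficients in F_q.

The 157-Weil pairing on E[157] over F_{82163858671597} is alternating-bilinear: e_{157}(P',Q') = e_{157}(P,Q)^det(M).
Inverting 125 mod 157: 103. Thus e_{157}(P,Q) = e(P',Q')^{103}.
n = 157 = (10011101)_2 (8 bits, wt 5); accumulate f_{157,P'}(Q'+S)/f_{157,P'}(S) along the 7-step ladder.
f_P(D_Q)/f_Q(D_P) = 38204712886630 + 37093446642045*t + 45329915321244*t^2 + 31007860083618*t^3 + 11953629149612*t^4 + 17518052749586*t^5.
Raise to 103: e(P,Q) = 10822056136760 + 61106980437092*t + 55144770293029*t^2 + 74540577221485*t^3 + 59046274457694*t^4 + 77662222349676*t^5 in mu_{157}.

10822056136760 + 61106980437092*t + 55144770293029*t^2 + 74540577221485*t^3 + 59046274457694*t^4 + 77662222349676*t^5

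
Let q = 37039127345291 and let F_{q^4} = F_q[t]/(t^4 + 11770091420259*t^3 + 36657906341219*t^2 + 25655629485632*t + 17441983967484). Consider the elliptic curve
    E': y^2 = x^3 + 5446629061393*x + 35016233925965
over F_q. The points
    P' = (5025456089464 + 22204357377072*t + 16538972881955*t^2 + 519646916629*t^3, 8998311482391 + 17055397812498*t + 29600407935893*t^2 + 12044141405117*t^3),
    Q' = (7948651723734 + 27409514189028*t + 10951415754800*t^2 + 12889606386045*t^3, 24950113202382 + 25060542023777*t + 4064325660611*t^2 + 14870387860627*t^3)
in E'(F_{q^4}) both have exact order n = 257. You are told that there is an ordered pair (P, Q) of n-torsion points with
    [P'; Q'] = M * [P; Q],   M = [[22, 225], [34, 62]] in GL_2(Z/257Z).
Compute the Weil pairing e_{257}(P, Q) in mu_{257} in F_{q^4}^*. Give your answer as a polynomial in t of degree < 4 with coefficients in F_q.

4968335888255 + 9405576831331*t + 11965590554062*t^2 + 4215126315104*t^3

e_{257}(aP+bQ,cP+dQ) = e_{257}(P,Q)^(ad-bc); with (a,b,c,d)=(22,225,34,62) this gives the det-257 law.
det M = 22*62 - 225*34 = -6286 = 139 (mod 257); 139^{-1} = 98 (mod 257).
n = 257 = (100000001)_2 (9 bits, wt 2); accumulate f_{257,P'}(Q'+S)/f_{257,P'}(S) along the 8-step ladder.
f_P(D_Q)/f_Q(D_P) = 28548639516527 + 19484834780909*t + 36220129152153*t^2 + 35901842992991*t^3.
Finally e_{257}(P,Q) = 4968335888255 + 9405576831331*t + 11965590554062*t^2 + 4215126315104*t^3.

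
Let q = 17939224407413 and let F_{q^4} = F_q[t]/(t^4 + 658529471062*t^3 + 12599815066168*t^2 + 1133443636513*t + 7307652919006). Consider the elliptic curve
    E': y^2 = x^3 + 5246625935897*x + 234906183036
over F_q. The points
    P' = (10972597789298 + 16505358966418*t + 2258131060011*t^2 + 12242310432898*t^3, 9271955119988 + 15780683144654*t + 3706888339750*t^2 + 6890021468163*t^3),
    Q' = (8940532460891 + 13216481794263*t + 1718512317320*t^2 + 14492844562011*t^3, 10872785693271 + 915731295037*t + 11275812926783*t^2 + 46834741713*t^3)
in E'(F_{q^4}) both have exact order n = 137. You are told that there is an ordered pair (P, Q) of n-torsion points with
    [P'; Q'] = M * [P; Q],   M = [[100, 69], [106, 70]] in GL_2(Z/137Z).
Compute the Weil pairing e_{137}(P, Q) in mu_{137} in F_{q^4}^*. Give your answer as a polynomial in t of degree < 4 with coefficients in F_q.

7398106692531 + 14998175573554*t + 10324796019024*t^2 + 12447618163556*t^3

e_{137}(aP+bQ,cP+dQ) = e_{137}(P,Q)^(ad-bc); with (a,b,c,d)=(100,69,106,70) this gives the det-137 law.
det M = 100*70 - 69*106 = -314 = 97 (mod 137); 97^{-1} = 113 (mod 137).
Double-and-add over 10001001: 8-1 doublings, 3-1 additions; each step l_{T,T}/v_{2T} or l_{T,P'}/v at Q'+S for random S.
The quotient is 6691954173738 + 5896991582385*t + 6365753209252*t^2 + 2740865958437*t^3.
Raise to 113: e(P,Q) = 7398106692531 + 14998175573554*t + 10324796019024*t^2 + 12447618163556*t^3 in mu_{137}.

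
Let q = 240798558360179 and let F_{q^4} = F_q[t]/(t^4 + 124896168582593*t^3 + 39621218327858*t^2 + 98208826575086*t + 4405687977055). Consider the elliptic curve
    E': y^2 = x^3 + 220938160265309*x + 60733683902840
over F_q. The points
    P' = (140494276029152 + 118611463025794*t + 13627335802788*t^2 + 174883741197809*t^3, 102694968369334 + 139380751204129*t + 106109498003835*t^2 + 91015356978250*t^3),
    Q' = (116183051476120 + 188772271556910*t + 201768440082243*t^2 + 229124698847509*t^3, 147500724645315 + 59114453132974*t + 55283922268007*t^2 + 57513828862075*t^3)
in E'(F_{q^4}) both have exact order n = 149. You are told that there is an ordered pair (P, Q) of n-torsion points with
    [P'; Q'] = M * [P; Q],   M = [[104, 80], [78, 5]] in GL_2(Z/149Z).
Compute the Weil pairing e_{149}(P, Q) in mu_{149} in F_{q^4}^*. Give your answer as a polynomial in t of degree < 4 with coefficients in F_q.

122933484659731 + 118942387712286*t + 99197825177817*t^2 + 83588415862636*t^3

Alternating bilinearity on E[149] (values in mu_{149} in F_{240798558360179^4}) gives e(P',Q') = e(P,Q)^det(M).
Hence e(P,Q) = e(P',Q')^{131} where 131 = 91^{-1} mod 149.
Miller loop for e_{149} over F_{240798558360179^4}: bits of 149 = 10010101; 7 double steps + 3 add steps, l/v at each.
Miller gives e_{149}(P',Q') = 14906566559674 + 49551827803604*t + 11015814837304*t^2 + 171853657366716*t^3 in F_{240798558360179^4}.
Raise to 131: e(P,Q) = 122933484659731 + 118942387712286*t + 99197825177817*t^2 + 83588415862636*t^3 in mu_{149}.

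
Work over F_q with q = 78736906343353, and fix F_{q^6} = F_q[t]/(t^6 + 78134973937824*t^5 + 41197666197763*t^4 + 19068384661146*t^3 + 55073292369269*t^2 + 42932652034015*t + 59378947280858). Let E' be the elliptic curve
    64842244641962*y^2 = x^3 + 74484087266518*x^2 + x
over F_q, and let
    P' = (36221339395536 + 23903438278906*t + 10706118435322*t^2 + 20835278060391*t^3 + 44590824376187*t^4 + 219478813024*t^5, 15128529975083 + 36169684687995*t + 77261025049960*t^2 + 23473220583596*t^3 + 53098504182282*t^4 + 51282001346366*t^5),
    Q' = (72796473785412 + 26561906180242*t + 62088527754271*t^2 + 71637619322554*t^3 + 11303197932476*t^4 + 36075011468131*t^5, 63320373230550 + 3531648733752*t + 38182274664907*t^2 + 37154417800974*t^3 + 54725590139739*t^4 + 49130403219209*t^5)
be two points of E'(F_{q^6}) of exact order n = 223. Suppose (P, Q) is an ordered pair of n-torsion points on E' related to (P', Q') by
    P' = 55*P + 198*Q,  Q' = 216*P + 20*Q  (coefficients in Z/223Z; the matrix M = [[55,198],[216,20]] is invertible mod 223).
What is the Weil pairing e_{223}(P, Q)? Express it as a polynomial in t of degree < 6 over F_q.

Since e_{223}(P,P)=e_{223}(Q,Q)=1 and e_{223}(Q,P)=e_{223}(P,Q)^{-1}, expanding e_{223}(55*P + 198*Q,216*P + 20*Q) leaves e(P,Q)^det(M).
det(M) mod 223 = 33; its inverse in (Z/223)^* is 196 (check: 33*196 mod 223 = 1).
Montgomery->Weierstrass: x_W = 3615112028372*x+4381196113936, y_W=3615112028372*y on F_{78736906343353}; lands on y^2=x^3+52904499441005.
n = 223 = (11011111)_2 (8 bits, wt 7); accumulate f_{223,P'}(Q'+S)/f_{223,P'}(S) along the 7-step ladder.
Result: e(P',Q') = 45331160379435 + 30640903644386*t + 57910347470820*t^2 + 14371854750875*t^3 + 39438404730820*t^4 + 34723750992191*t^5.
Finally e_{223}(P,Q) = 40688826489673 + 40548695822256*t + 30635368782330*t^2 + 38605087334165*t^3 + 33953726138265*t^4 + 33757900896915*t^5.

40688826489673 + 40548695822256*t + 30635368782330*t^2 + 38605087334165*t^3 + 33953726138265*t^4 + 33757900896915*t^5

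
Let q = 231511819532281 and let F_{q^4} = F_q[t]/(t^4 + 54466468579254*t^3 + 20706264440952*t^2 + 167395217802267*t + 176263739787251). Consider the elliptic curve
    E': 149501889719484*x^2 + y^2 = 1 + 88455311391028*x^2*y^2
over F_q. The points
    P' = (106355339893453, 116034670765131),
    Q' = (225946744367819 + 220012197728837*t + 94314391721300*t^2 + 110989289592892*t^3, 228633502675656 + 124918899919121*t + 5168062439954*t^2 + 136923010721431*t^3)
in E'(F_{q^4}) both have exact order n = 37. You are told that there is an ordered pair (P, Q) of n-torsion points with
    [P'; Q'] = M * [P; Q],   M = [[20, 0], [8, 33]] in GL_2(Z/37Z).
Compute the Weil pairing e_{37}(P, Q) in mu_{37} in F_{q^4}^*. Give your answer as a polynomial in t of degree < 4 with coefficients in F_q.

Alternating bilinearity on E[37] (values in mu_{37} in F_{231511819532281^4}) gives e(P',Q') = e(P,Q)^det(M).
Inverting 31 mod 37: 6. Thus e_{37}(P,Q) = e(P',Q')^{6}.
Edwards a_E,d_E -> Montgomery A=112618815007225,B=177423121696680 -> Weierstrass 162179144084713,16643692276552 via alpha=116830140029179,beta=15261644582114.
Run Miller on y^2=x^3+162179144084713*x+16643692276552 over F_{231511819532281}: ladder 100101 (6 bits); e = f_P(D_Q)/f_Q(D_P).
e_{37}(P',Q') = 102981475562435 + 116888247441545*t + 45617251040077*t^2 + 42507600731315*t^3.
Raise to 6: e(P,Q) = 95217880205575 + 109414338039929*t + 105743678101210*t^2 + 141488691064999*t^3 in mu_{37}.

95217880205575 + 109414338039929*t + 105743678101210*t^2 + 141488691064999*t^3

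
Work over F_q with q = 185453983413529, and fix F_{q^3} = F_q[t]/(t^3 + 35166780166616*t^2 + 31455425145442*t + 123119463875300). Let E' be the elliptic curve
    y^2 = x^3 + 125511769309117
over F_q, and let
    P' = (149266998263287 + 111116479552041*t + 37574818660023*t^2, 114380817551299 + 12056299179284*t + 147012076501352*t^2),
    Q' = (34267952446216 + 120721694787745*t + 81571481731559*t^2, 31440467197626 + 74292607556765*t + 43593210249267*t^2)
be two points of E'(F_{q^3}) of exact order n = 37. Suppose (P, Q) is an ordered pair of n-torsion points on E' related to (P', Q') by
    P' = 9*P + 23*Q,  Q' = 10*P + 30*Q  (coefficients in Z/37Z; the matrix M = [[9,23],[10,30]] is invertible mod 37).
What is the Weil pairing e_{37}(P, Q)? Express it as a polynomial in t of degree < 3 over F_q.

152235797649767 + 113373073719893*t + 15924796120770*t^2

The 37-Weil pairing on E[37] over F_{185453983413529} is alternating-bilinear: e_{37}(P',Q') = e_{37}(P,Q)^det(M).
det(M) mod 37 = 3; its inverse in (Z/37)^* is 25 (check: 3*25 mod 37 = 1).
Build f_{37,P'} and f_{37,Q'} via the 6-bit ladder of 37=100101_2; evaluate at shifted divisors; quotient in F_{185453983413529^3}.
e_{37}(P',Q') = 59104497755255 + 120418448526754*t + 3332138062424*t^2.
Finally e_{37}(P,Q) = 152235797649767 + 113373073719893*t + 15924796120770*t^2.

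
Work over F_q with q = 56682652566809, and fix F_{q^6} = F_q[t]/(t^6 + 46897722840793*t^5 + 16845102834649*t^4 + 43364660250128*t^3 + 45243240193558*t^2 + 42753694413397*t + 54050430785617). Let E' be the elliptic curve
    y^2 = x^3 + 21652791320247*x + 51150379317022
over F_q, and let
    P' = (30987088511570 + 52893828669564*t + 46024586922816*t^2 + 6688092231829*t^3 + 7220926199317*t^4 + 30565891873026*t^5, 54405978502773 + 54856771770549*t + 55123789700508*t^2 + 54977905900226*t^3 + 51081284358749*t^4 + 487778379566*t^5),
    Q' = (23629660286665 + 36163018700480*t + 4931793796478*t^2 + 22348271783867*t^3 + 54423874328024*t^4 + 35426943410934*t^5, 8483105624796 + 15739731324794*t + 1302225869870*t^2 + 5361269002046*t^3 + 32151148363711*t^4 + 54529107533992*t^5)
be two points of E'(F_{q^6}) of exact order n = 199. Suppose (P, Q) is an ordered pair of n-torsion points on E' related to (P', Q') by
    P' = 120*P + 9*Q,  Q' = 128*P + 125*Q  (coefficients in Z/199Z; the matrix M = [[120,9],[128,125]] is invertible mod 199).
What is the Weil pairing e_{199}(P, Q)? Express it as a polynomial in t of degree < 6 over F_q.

Since e_{199}(P,P)=e_{199}(Q,Q)=1 and e_{199}(Q,P)=e_{199}(P,Q)^{-1}, expanding e_{199}(120*P + 9*Q,128*P + 125*Q) leaves e(P,Q)^det(M).
det M = 120*125 - 9*128 = 13848 = 117 (mod 199); 117^{-1} = 182 (mod 199).
Build f_{199,P'} and f_{199,Q'} via the 8-bit ladder of 199=11000111_2; evaluate at shifted divisors; quotient in F_{56682652566809^6}.
e_{199}(P',Q') = 5103299114337 + 22176155975767*t + 25625240155414*t^2 + 39887901648626*t^3 + 44201467706519*t^4 + 321588930233*t^5.
Hence e(P,Q) = 51724249596182 + 55800672197516*t + 4765657817226*t^2 + 42389400627201*t^3 + 14604195053014*t^4 + 6890179471602*t^5 in F_{56682652566809^6}^*.

51724249596182 + 55800672197516*t + 4765657817226*t^2 + 42389400627201*t^3 + 14604195053014*t^4 + 6890179471602*t^5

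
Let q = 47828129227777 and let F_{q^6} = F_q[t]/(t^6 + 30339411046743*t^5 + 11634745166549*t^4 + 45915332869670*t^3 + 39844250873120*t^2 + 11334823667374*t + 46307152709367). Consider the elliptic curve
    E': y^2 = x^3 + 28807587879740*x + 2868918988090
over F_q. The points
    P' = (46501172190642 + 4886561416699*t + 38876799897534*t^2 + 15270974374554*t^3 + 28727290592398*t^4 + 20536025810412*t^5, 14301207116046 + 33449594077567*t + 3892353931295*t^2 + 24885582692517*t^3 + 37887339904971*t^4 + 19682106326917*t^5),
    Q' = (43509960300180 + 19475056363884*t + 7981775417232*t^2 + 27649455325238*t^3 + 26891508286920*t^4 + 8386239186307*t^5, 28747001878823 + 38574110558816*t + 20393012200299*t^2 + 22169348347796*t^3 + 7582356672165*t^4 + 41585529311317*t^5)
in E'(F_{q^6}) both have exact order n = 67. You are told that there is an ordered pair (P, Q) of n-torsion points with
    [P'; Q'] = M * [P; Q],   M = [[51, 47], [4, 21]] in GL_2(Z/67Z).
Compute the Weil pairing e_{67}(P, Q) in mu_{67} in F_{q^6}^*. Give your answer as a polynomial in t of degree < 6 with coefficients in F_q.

36759761678924 + 34770638209253*t + 22454266537927*t^2 + 470846367252*t^3 + 16824404870806*t^4 + 30135462276309*t^5

e_{67}(aP+bQ,cP+dQ) = e_{67}(P,Q)^(ad-bc); with (a,b,c,d)=(51,47,4,21) this gives the det-67 law.
Inverting 12 mod 67: 28. Thus e_{67}(P,Q) = e(P',Q')^{28}.
7-bit Miller (1000011) on E'/F_{47828129227777} with a'=28807587879740, b'=2868918988090: accumulate tangent/chord ratios at Q'+S and P'+S'.
Miller gives e_{67}(P',Q') = 10056390091247 + 3669356375258*t + 15412970111728*t^2 + 31721077544853*t^3 + 45634090283187*t^4 + 22231952740037*t^5 in F_{47828129227777^6}.
Finally e_{67}(P,Q) = 36759761678924 + 34770638209253*t + 22454266537927*t^2 + 470846367252*t^3 + 16824404870806*t^4 + 30135462276309*t^5.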